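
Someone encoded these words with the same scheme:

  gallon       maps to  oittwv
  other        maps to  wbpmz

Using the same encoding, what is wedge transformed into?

emlom

Compare letters: g→o is +8, a→i is +8, l→t is +8 — a constant shift. Each letter is shifted forward by 8 in the alphabet (a Caesar shift of +8).
Applying it to wedge: w+8=e, e+8=m, d+8=l, g+8=o, e+8=m.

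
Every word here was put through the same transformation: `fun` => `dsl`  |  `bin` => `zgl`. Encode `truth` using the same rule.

Compare letters: f→d is +24, u→s is +24, n→l is +24 — a constant shift. It's a constant shift of +24 (ROT24).
For truth: t+24=r, r+24=p, u+24=s, t+24=r, h+24=f.

rpsrf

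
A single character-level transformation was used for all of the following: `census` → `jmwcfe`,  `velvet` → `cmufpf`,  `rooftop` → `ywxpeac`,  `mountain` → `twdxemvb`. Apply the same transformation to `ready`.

In census: c→j is +7, e→m is +8, n→w is +9, s→c is +10 — the shift increases by 1 each position. The shift increases by 1 at each position, starting from +7: 7, 8, 9, ….
On ready: r+7=y, e+8=m, a+9=j, d+10=n, y+11=j.

ymjnj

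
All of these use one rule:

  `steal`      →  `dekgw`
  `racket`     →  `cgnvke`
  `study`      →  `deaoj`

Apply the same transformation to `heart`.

skgce

The shift depends on letter class: consonant s→d is +11, but vowel e→k is +6. Two shifts are in play — +6 for a/e/i/o/u, +11 for every other letter.
Applying it to heart: h(cons)+11=s, e(vowel)+6=k, a(vowel)+6=g, r(cons)+11=c, t(cons)+11=e.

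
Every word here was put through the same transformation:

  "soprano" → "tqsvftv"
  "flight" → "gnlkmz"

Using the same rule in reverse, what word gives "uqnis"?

In soprano: s→t is +1, o→q is +2, p→s is +3, r→v is +4 — the shift increases by 1 each position. The shift increases by 1 at each position, starting from +1: 1, 2, 3, ….
Reversing it on uqnis: u−1=t, q−2=o, n−3=k, i−4=e, s−5=n.

token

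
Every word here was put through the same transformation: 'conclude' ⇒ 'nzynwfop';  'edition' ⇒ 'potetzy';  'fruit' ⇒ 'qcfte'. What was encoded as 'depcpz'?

Compare letters: c→n is +11, o→z is +11, n→y is +11 — a constant shift. It's a constant shift of +11 (ROT11).
Undoing it on depcpz: d−11=s, e−11=t, p−11=e, c−11=r, p−11=e, z−11=o.

stereo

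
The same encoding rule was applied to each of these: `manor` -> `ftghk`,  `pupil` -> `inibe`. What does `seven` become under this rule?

Compare letters: m→f is +19, a→t is +19, n→g is +19 — a constant shift. Every letter moves 19 places later in the alphabet, wrapping around z→a.
Applying it to seven: s+19=l, e+19=x, v+19=o, e+19=x, n+19=g.

lxoxg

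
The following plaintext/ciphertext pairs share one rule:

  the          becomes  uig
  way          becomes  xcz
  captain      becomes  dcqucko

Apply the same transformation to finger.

gkohgs

The shift depends on letter class: consonant t→u is +1, but vowel e→g is +2. Two shifts are in play — +2 for a/e/i/o/u, +1 for every other letter.
Applying it to finger: f(cons)+1=g, i(vowel)+2=k, n(cons)+1=o, g(cons)+1=h, e(vowel)+2=g, r(cons)+1=s.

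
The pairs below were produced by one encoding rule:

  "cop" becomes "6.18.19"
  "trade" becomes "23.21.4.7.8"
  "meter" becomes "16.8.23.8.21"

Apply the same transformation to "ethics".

8.23.11.12.6.22

c is letter #3 and maps to 6: an offset of 3. The number is (letter's place in the alphabet, a=1) + 3.
Applying it to ethics: e=5→8, t=20→23, h=8→11, i=9→12, c=3→6, s=19→22.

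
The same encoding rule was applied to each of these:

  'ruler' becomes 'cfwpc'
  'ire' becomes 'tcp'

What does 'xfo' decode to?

mud

Compare letters: r→c is +11, u→f is +11, l→w is +11 — a constant shift. Every letter moves 11 places later in the alphabet, wrapping around z→a.
Decoding xfo: x−11=m, f−11=u, o−11=d.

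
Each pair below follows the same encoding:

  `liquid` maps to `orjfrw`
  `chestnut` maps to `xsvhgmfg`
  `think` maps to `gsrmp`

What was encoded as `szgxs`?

hatch

Each pair mirrors across the alphabet (l↔o, i↔r, q↔j): positions sum to 25. Letters are reflected about the middle of the alphabet (position → 25−position): Atbash.
Undoing it on szgxs: s↔h, z↔a, g↔t, x↔c, s↔h.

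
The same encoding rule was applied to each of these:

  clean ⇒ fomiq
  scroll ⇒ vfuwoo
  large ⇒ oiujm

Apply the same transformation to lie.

The shift depends on letter class: consonant c→f is +3, but vowel e→m is +8. Two shifts are in play — +8 for a/e/i/o/u, +3 for every other letter.
On lie: l(cons)+3=o, i(vowel)+8=q, e(vowel)+8=m.

oqm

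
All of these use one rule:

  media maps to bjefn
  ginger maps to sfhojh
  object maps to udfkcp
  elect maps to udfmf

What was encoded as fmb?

Two steps: reverse the string, then apply a Caesar shift of +1.
Undoing it on fmb: shift back: f−1=e, m−1=l, b−1=a → ela; then reverse → ale.

ale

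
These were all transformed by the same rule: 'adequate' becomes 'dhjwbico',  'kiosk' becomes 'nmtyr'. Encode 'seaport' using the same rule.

In adequate: a→d is +3, d→h is +4, e→j is +5, q→w is +6 — the shift increases by 1 each position. Letter i (0-indexed) is shifted by i+3, so successive shifts are 3, 4, 5, ….
For seaport: s+3=v, e+4=i, a+5=f, p+6=v, o+7=v, r+8=z, t+9=c.

vifvvzc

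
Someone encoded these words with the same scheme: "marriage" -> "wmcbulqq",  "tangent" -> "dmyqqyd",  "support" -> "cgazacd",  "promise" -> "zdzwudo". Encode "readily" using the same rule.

A repeating key of period 3 is used — shifts +10, +12, +11 over and over.
On readily: r+10=b, e+12=q, a+11=l, d+10=n, i+12=u, l+11=w, y+10=i.

bqlnuwi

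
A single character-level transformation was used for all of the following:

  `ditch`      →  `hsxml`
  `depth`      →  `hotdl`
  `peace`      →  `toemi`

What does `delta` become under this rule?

Shifts by position in ditch: pos 0: d→h (+4), pos 1: i→s (+10), pos 2: t→x (+4), pos 3: c→m (+10) — repeating every 2. A repeating key of period 2 is used — shifts +4, +10 over and over.
For delta: d+4=h, e+10=o, l+4=p, t+10=d, a+4=e.

hopde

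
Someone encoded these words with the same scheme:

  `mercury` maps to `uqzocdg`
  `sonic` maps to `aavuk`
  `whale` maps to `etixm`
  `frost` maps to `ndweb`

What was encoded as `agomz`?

sugar

Shifts by position in mercury: pos 0: m→u (+8), pos 1: e→q (+12), pos 2: r→z (+8), pos 3: c→o (+12) — repeating every 2. The shifts repeat in a cycle of length 2: positions 0,1,… shift by +8, +12, then the pattern repeats.
Reversing it on agomz: a−8=s, g−12=u, o−8=g, m−12=a, z−8=r.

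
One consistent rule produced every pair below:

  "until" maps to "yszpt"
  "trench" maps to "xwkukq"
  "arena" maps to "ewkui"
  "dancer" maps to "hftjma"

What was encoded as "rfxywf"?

In until: u→y is +4, n→s is +5, t→z is +6, i→p is +7 — the shift increases by 1 each position. The shift increases by 1 at each position, starting from +4: 4, 5, 6, ….
Decoding rfxywf: r−4=n, f−5=a, x−6=r, y−7=r, w−8=o, f−9=w.

narrow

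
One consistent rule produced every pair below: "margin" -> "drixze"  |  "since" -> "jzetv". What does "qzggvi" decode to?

zipper

Compare letters: m→d is +17, a→r is +17, r→i is +17 — a constant shift. It's a constant shift of +17 (ROT17).
Undoing it on qzggvi: q−17=z, z−17=i, g−17=p, g−17=p, v−17=e, i−17=r.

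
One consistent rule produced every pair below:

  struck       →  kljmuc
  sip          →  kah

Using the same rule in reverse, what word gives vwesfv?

Compare letters: s→k is +18, t→l is +18, r→j is +18 — a constant shift. Each letter is shifted forward by 18 in the alphabet (a Caesar shift of +18).
Decoding vwesfv: v−18=d, w−18=e, e−18=m, s−18=a, f−18=n, v−18=d.

demand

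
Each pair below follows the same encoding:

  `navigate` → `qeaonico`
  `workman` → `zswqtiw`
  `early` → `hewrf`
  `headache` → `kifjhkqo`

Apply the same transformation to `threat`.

wlwkhb

In navigate: n→q is +3, a→e is +4, v→a is +5, i→o is +6 — the shift increases by 1 each position. The shift increases by 1 at each position, starting from +3: 3, 4, 5, ….
On threat: t+3=w, h+4=l, r+5=w, e+6=k, a+7=h, t+8=b.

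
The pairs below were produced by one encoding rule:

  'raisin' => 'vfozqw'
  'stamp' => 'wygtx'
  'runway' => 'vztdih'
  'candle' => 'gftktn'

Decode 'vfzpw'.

In raisin: r→v is +4, a→f is +5, i→o is +6, s→z is +7 — the shift increases by 1 each position. The shift increases by 1 at each position, starting from +4: 4, 5, 6, ….
Reversing it on vfzpw: v−4=r, f−5=a, z−6=t, p−7=i, w−8=o.

ratio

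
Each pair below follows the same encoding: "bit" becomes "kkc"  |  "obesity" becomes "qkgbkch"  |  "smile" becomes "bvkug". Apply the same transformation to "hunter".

qwwcga

The shift depends on letter class: consonant b→k is +9, but vowel i→k is +2. Two shifts are in play — +2 for a/e/i/o/u, +9 for every other letter.
For hunter: h(cons)+9=q, u(vowel)+2=w, n(cons)+9=w, t(cons)+9=c, e(vowel)+2=g, r(cons)+9=a.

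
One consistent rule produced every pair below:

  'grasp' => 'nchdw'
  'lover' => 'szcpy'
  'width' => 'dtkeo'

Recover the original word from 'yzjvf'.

Shifts by position in grasp: pos 0: g→n (+7), pos 1: r→c (+11), pos 2: a→h (+7), pos 3: s→d (+11) — repeating every 2. It's a Vigenère-style cipher with numeric key [7,11]: position i shifts by key[i mod 2].
Undoing it on yzjvf: y−7=r, z−11=o, j−7=c, v−11=k, f−7=y.

rocky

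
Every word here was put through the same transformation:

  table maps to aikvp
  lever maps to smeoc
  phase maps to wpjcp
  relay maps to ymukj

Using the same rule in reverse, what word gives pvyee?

input

In table: t→a is +7, a→i is +8, b→k is +9, l→v is +10 — the shift increases by 1 each position. Letter i (0-indexed) is shifted by i+7, so successive shifts are 7, 8, 9, ….
Undoing it on pvyee: p−7=i, v−8=n, y−9=p, e−10=u, e−11=t.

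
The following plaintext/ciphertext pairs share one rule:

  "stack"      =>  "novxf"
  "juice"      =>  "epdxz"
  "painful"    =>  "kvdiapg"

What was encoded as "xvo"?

Compare letters: s→n is +21, t→o is +21, a→v is +21 — a constant shift. This is a Caesar cipher with shift 21.
Decoding xvo: x−21=c, v−21=a, o−21=t.

cat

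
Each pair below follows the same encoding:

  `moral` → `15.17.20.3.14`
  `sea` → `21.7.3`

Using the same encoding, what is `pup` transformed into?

18.23.18

Each letter is replaced by its alphabet position (a=1..z=26) + 2.
On pup: p=16→18, u=21→23, p=16→18.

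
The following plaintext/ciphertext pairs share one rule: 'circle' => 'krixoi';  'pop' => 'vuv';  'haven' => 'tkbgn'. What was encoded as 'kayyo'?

issue

The word is reversed, then every letter is shifted forward by 6.
Undoing it on kayyo: shift back: k−6=e, a−6=u, y−6=s, y−6=s, o−6=i → eussi; then reverse → issue.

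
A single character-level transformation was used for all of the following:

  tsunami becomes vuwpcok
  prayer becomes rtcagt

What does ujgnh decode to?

shelf

Compare letters: t→v is +2, s→u is +2, u→w is +2 — a constant shift. Each letter is shifted forward by 2 in the alphabet (a Caesar shift of +2).
Decoding ujgnh: u−2=s, j−2=h, g−2=e, n−2=l, h−2=f.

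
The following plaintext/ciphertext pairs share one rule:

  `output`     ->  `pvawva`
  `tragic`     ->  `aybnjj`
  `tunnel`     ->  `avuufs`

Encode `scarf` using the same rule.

zjbym

The rule splits by letter class: vowels +1, consonants +7.
On scarf: s(cons)+7=z, c(cons)+7=j, a(vowel)+1=b, r(cons)+7=y, f(cons)+7=m.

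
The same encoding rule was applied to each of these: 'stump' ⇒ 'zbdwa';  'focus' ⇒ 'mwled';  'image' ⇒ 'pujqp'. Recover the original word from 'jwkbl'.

In stump: s→z is +7, t→b is +8, u→d is +9, m→w is +10 — the shift increases by 1 each position. Letter i (0-indexed) is shifted by i+7, so successive shifts are 7, 8, 9, ….
Reversing it on jwkbl: j−7=c, w−8=o, k−9=b, b−10=r, l−11=a.

cobra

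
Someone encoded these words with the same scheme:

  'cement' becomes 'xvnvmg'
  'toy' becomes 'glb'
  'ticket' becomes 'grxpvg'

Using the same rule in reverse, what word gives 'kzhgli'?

pastor

Each pair mirrors across the alphabet (c↔x, e↔v, m↔n): positions sum to 25. This is the alphabet-reversal cipher (Atbash): a becomes z, b becomes y, etc.
Decoding kzhgli: k↔p, z↔a, h↔s, g↔t, l↔o, i↔r.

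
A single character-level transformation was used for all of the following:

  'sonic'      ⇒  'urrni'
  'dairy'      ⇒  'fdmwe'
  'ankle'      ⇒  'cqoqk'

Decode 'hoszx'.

The shift increases by 1 at each position, starting from +2: 2, 3, 4, ….
Reversing it on hoszx: h−2=f, o−3=l, s−4=o, z−5=u, x−6=r.

flour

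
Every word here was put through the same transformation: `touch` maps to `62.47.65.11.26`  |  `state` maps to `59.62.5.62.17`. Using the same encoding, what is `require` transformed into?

56.17.53.65.29.56.17

The formula is n = 3×(alphabet index, a=1) + 2.
Applying it to require: r=18→56, e=5→17, q=17→53, u=21→65, i=9→29, r=18→56, e=5→17.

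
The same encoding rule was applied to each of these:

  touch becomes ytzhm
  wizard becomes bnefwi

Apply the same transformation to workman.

btwprfs

This is a Caesar cipher with shift 5.
For workman: w+5=b, o+5=t, r+5=w, k+5=p, m+5=r, a+5=f, n+5=s.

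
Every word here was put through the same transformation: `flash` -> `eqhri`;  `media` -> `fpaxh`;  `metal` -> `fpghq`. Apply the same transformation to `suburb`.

f(5)→e(4) and l(11)→q(16) fit y≡15x+7 (mod 26); the inverse of 15 mod 26 is 7. This is an affine cipher: with a=0,…,z=25, each position x becomes (15x+7) mod 26.
On suburb: s(18)→15·18+7≡17=r; u(20)→15·20+7≡21=v; b(1)→15·1+7≡22=w; u(20)→15·20+7≡21=v; r(17)→15·17+7≡2=c; b(1)→15·1+7≡22=w (all mod 26).

rvwvcw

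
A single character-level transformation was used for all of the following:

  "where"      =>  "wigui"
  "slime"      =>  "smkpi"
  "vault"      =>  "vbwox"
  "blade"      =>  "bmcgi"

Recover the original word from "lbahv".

layer

The shift increases by 1 at each position, starting from +0: 0, 1, 2, ….
Reversing it on lbahv: l−0=l, b−1=a, a−2=y, h−3=e, v−4=r.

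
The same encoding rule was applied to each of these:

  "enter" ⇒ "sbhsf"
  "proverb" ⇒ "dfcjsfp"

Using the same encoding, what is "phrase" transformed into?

Compare letters: e→s is +14, n→b is +14, t→h is +14 — a constant shift. Every letter moves 14 places later in the alphabet, wrapping around z→a.
On phrase: p+14=d, h+14=v, r+14=f, a+14=o, s+14=g, e+14=s.

dvfogs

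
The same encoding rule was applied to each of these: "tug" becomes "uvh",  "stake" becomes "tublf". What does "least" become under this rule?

mfbtu

Every letter moves 1 place later in the alphabet, wrapping around z→a.
For least: l+1=m, e+1=f, a+1=b, s+1=t, t+1=u.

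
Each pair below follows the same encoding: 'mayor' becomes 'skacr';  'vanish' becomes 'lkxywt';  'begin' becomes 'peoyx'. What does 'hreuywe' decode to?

Each letter's alphabet position (a=0..z=25) is mapped through 5·x+10 mod 26 — an affine cipher.
Decoding hreuywe: h(7)→21·(7−10)≡15=p; r(17)→21·(17−10)≡17=r; e(4)→21·(4−10)≡4=e; u(20)→21·(20−10)≡2=c; y(24)→21·(24−10)≡8=i; w(22)→21·(22−10)≡18=s; e(4)→21·(4−10)≡4=e (all mod 26).

precise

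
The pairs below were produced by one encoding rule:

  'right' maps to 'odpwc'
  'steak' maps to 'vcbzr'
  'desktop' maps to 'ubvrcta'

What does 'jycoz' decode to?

r(17)→o(14) and i(8)→d(3) fit y≡7x+25 (mod 26); the inverse of 7 mod 26 is 15. This is an affine cipher: with a=0,…,z=25, each position x becomes (7x+25) mod 26.
Reversing it on jycoz: j(9)→15·(9−25)≡20=u; y(24)→15·(24−25)≡11=l; c(2)→15·(2−25)≡19=t; o(14)→15·(14−25)≡17=r; z(25)→15·(25−25)≡0=a (all mod 26).

ultra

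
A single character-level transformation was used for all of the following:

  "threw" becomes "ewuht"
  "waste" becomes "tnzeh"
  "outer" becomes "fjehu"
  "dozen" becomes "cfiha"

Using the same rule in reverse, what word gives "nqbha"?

t(19)→e(4) and h(7)→w(22) fit y≡5x+13 (mod 26); the inverse of 5 mod 26 is 21. Each letter's alphabet position (a=0..z=25) is mapped through 5·x+13 mod 26 — an affine cipher.
Reversing it on nqbha: n(13)→21·(13−13)≡0=a; q(16)→21·(16−13)≡11=l; b(1)→21·(1−13)≡8=i; h(7)→21·(7−13)≡4=e; a(0)→21·(0−13)≡13=n (all mod 26).

alien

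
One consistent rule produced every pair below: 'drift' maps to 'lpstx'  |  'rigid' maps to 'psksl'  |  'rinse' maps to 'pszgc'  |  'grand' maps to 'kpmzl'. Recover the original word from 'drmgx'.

This is an affine cipher: with a=0,…,z=25, each position x becomes (17x+12) mod 26.
Undoing it on drmgx: d(3)→23·(3−12)≡1=b; r(17)→23·(17−12)≡11=l; m(12)→23·(12−12)≡0=a; g(6)→23·(6−12)≡18=s; x(23)→23·(23−12)≡19=t (all mod 26).

blast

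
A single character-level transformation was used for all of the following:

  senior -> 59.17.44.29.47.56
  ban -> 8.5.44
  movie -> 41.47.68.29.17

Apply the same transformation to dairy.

14.5.29.56.77

With a=1..z=26, the number is 3·pos + 2.
On dairy: d=4→14, a=1→5, i=9→29, r=18→56, y=25→77.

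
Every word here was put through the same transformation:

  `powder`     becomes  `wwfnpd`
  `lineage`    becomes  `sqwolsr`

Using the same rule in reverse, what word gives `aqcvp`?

title

Each letter shifts forward by (position + 7), i.e. 7, 8, 9, … — the shift grows by one for each successive letter.
Undoing it on aqcvp: a−7=t, q−8=i, c−9=t, v−10=l, p−11=e.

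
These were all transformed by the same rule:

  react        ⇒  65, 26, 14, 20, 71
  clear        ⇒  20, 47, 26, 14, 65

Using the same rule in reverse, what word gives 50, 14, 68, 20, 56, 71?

mascot

r(#18)→65 and e(#5)→26: differences scale by 3, so n = 3·pos + 11. Each letter becomes 3×(its alphabet position, a=1..z=26) + 11.
Decoding 50, 14, 68, 20, 56, 71: 50→(50−11)÷3=13=m, 14→(14−11)÷3=1=a, 68→(68−11)÷3=19=s, 20→(20−11)÷3=3=c, 56→(56−11)÷3=15=o, 71→(71−11)÷3=20=t.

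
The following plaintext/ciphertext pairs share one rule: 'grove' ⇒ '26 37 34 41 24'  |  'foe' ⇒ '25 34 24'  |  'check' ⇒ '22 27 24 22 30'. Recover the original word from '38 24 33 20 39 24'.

senate

g is letter #7 and maps to 26: an offset of 19. The number is (letter's place in the alphabet, a=1) + 19.
Undoing it on 38 24 33 20 39 24: 38→(38−19)÷1=19=s, 24→(24−19)÷1=5=e, 33→(33−19)÷1=14=n, 20→(20−19)÷1=1=a, 39→(39−19)÷1=20=t, 24→(24−19)÷1=5=e.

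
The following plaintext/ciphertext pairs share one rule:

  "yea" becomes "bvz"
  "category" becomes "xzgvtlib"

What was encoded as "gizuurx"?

This is the alphabet-reversal cipher (Atbash): a becomes z, b becomes y, etc.
Decoding gizuurx: g↔t, i↔r, z↔a, u↔f, u↔f, r↔i, x↔c.

traffic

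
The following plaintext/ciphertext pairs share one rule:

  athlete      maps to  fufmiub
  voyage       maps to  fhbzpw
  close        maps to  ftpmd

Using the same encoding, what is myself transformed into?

The output letters match the input read backwards, each shifted +1: athlete reversed is etelhta. Two steps: reverse the string, then apply a Caesar shift of +1.
For myself: reverse → flesym; then shift: f+1=g, l+1=m, e+1=f, s+1=t, y+1=z, m+1=n.

gmftzn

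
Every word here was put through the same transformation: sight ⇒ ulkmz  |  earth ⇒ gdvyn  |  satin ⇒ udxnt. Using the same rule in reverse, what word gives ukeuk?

shape

Letter i (0-indexed) is shifted by i+2, so successive shifts are 2, 3, 4, ….
Decoding ukeuk: u−2=s, k−3=h, e−4=a, u−5=p, k−6=e.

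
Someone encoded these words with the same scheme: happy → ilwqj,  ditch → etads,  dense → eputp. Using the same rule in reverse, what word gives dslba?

Shifts by position in happy: pos 0: h→i (+1), pos 1: a→l (+11), pos 2: p→w (+7), pos 3: p→q (+1), pos 4: y→j (+11) — repeating every 3. The shifts repeat in a cycle of length 3: positions 0,1,… shift by +1, +11, +7, then the pattern repeats.
Decoding dslba: d−1=c, s−11=h, l−7=e, b−1=a, a−11=p.

cheap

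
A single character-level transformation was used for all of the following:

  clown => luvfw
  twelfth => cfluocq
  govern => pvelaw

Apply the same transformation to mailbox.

Vowels shift forward by 7 and consonants shift forward by 9.
On mailbox: m(cons)+9=v, a(vowel)+7=h, i(vowel)+7=p, l(cons)+9=u, b(cons)+9=k, o(vowel)+7=v, x(cons)+9=g.

vhpukvg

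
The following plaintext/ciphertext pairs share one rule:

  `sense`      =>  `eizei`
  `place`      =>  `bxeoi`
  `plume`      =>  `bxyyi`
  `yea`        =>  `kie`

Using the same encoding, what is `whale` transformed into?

Two shifts are in play — +4 for a/e/i/o/u, +12 for every other letter.
Applying it to whale: w(cons)+12=i, h(cons)+12=t, a(vowel)+4=e, l(cons)+12=x, e(vowel)+4=i.

itexi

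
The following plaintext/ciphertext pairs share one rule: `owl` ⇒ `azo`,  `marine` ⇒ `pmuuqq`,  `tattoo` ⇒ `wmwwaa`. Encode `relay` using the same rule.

The shift depends on letter class: consonant w→z is +3, but vowel o→a is +12. Vowels shift forward by 12 and consonants shift forward by 3.
For relay: r(cons)+3=u, e(vowel)+12=q, l(cons)+3=o, a(vowel)+12=m, y(cons)+3=b.

uqomb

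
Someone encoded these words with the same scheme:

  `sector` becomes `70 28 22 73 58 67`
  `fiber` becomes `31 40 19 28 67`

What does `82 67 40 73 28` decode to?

Each letter becomes 3×(its alphabet position, a=1..z=26) + 13.
Reversing it on 82 67 40 73 28: 82→(82−13)÷3=23=w, 67→(67−13)÷3=18=r, 40→(40−13)÷3=9=i, 73→(73−13)÷3=20=t, 28→(28−13)÷3=5=e.

write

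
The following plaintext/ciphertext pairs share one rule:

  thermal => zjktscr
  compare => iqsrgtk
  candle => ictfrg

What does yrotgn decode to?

spiral

A repeating key of period 2 is used — shifts +6, +2 over and over.
Undoing it on yrotgn: y−6=s, r−2=p, o−6=i, t−2=r, g−6=a, n−2=l.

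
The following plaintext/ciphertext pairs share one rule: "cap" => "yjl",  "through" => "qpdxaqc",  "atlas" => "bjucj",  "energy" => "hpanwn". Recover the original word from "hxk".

The output letters match the input read backwards, each shifted +9: cap reversed is pac. The word is reversed, then every letter is shifted forward by 9.
Decoding hxk: shift back: h−9=y, x−9=o, k−9=b → yob; then reverse → boy.

boy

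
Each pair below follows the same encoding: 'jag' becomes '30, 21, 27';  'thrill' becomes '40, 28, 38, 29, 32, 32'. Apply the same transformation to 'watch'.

j is letter #10 and maps to 30: an offset of 20. Letters become their 1-based position plus 20 (so a→21, b→22, …).
On watch: w=23→43, a=1→21, t=20→40, c=3→23, h=8→28.

43, 21, 40, 23, 28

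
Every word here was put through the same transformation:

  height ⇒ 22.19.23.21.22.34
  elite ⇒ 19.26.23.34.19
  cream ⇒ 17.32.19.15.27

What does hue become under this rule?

The number is (letter's place in the alphabet, a=1) + 14.
For hue: h=8→22, u=21→35, e=5→19.

22.35.19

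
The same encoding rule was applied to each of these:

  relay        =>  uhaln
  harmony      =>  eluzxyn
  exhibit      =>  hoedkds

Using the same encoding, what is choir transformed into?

r(17)→u(20) and e(4)→h(7) fit y≡25x+11 (mod 26); the inverse of 25 mod 26 is 25. Treating letters as 0–25, the rule is x ↦ 25x + 11 (mod 26).
Applying it to choir: c(2)→25·2+11≡9=j; h(7)→25·7+11≡4=e; o(14)→25·14+11≡23=x; i(8)→25·8+11≡3=d; r(17)→25·17+11≡20=u (all mod 26).

jexdu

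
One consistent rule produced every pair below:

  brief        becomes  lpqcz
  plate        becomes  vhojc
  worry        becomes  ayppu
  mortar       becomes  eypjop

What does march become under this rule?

b(1)→l(11) and r(17)→p(15) fit y≡23x+14 (mod 26); the inverse of 23 mod 26 is 17. Treating letters as 0–25, the rule is x ↦ 23x + 14 (mod 26).
On march: m(12)→23·12+14≡4=e; a(0)→23·0+14≡14=o; r(17)→23·17+14≡15=p; c(2)→23·2+14≡8=i; h(7)→23·7+14≡19=t (all mod 26).

eopit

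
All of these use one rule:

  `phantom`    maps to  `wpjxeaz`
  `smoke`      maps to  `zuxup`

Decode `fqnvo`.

yield

In phantom: p→w is +7, h→p is +8, a→j is +9, n→x is +10 — the shift increases by 1 each position. Each letter shifts forward by (position + 7), i.e. 7, 8, 9, … — the shift grows by one for each successive letter.
Reversing it on fqnvo: f−7=y, q−8=i, n−9=e, v−10=l, o−11=d.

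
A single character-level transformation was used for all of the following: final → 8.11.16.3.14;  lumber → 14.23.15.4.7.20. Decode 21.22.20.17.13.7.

stroke

f is letter #6 and maps to 8: an offset of 2. Letters become their 1-based position plus 2 (so a→3, b→4, …).
Decoding 21.22.20.17.13.7: 21→(21−2)÷1=19=s, 22→(22−2)÷1=20=t, 20→(20−2)÷1=18=r, 17→(17−2)÷1=15=o, 13→(13−2)÷1=11=k, 7→(7−2)÷1=5=e.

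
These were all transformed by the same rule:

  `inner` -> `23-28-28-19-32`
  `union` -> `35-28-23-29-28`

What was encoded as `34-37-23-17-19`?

i is letter #9 and maps to 23: an offset of 14. Each letter is replaced by its alphabet position (a=1..z=26) + 14.
Decoding 34-37-23-17-19: 34→(34−14)÷1=20=t, 37→(37−14)÷1=23=w, 23→(23−14)÷1=9=i, 17→(17−14)÷1=3=c, 19→(19−14)÷1=5=e.

twice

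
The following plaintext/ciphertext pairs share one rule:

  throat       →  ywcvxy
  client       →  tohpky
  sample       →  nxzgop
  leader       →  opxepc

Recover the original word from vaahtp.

office

t(19)→y(24) and h(7)→w(22) fit y≡11x+23 (mod 26); the inverse of 11 mod 26 is 19. Treating letters as 0–25, the rule is x ↦ 11x + 23 (mod 26).
Undoing it on vaahtp: v(21)→19·(21−23)≡14=o; a(0)→19·(0−23)≡5=f; a(0)→19·(0−23)≡5=f; h(7)→19·(7−23)≡8=i; t(19)→19·(19−23)≡2=c; p(15)→19·(15−23)≡4=e (all mod 26).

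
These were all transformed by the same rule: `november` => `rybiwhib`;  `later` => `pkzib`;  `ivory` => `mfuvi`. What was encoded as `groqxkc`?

chimney

Shifts by position in november: pos 0: n→r (+4), pos 1: o→y (+10), pos 2: v→b (+6), pos 3: e→i (+4), pos 4: m→w (+10), pos 5: b→h (+6) — repeating every 3. It's a Vigenère-style cipher with numeric key [4,10,6]: position i shifts by key[i mod 3].
Undoing it on groqxkc: g−4=c, r−10=h, o−6=i, q−4=m, x−10=n, k−6=e, c−4=y.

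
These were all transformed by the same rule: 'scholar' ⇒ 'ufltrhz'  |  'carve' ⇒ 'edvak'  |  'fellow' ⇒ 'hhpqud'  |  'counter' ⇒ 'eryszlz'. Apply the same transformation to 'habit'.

In scholar: s→u is +2, c→f is +3, h→l is +4, o→t is +5 — the shift increases by 1 each position. Each letter shifts forward by (position + 2), i.e. 2, 3, 4, … — the shift grows by one for each successive letter.
On habit: h+2=j, a+3=d, b+4=f, i+5=n, t+6=z.

jdfnz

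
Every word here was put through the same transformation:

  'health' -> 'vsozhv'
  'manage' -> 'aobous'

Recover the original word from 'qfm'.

Each letter is shifted forward by 14 in the alphabet (a Caesar shift of +14).
Undoing it on qfm: q−14=c, f−14=r, m−14=y.

cry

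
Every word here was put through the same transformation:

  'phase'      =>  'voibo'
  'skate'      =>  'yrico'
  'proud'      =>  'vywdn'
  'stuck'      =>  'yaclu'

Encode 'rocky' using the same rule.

xvkti

In phase: p→v is +6, h→o is +7, a→i is +8, s→b is +9 — the shift increases by 1 each position. The shift increases by 1 at each position, starting from +6: 6, 7, 8, ….
Applying it to rocky: r+6=x, o+7=v, c+8=k, k+9=t, y+10=i.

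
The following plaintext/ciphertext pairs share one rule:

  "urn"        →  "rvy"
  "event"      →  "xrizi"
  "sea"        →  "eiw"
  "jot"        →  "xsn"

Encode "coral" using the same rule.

pevsg

Read the word backwards and shift each letter +4.
On coral: reverse → laroc; then shift: l+4=p, a+4=e, r+4=v, o+4=s, c+4=g.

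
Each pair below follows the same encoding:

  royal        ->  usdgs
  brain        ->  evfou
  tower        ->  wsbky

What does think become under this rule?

wlntr

In royal: r→u is +3, o→s is +4, y→d is +5, a→g is +6 — the shift increases by 1 each position. Each letter shifts forward by (position + 3), i.e. 3, 4, 5, … — the shift grows by one for each successive letter.
Applying it to think: t+3=w, h+4=l, i+5=n, n+6=t, k+7=r.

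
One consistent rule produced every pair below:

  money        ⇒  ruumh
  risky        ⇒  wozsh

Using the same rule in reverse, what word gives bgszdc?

Each letter shifts forward by (position + 5), i.e. 5, 6, 7, … — the shift grows by one for each successive letter.
Reversing it on bgszdc: b−5=w, g−6=a, s−7=l, z−8=r, d−9=u, c−10=s.

walrus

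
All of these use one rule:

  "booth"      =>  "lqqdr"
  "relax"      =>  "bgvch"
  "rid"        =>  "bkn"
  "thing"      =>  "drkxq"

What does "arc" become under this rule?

The shift depends on letter class: consonant b→l is +10, but vowel o→q is +2. Two shifts are in play — +2 for a/e/i/o/u, +10 for every other letter.
For arc: a(vowel)+2=c, r(cons)+10=b, c(cons)+10=m.

cbm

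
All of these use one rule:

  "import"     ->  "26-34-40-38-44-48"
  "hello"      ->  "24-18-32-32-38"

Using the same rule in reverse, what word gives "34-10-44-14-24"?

i(#9)→26 and m(#13)→34: differences scale by 2, so n = 2·pos + 8. The formula is n = 2×(alphabet index, a=1) + 8.
Decoding 34-10-44-14-24: 34→(34−8)÷2=13=m, 10→(10−8)÷2=1=a, 44→(44−8)÷2=18=r, 14→(14−8)÷2=3=c, 24→(24−8)÷2=8=h.

march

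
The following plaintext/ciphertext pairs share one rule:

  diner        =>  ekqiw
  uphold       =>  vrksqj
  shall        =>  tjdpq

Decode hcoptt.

In diner: d→e is +1, i→k is +2, n→q is +3, e→i is +4 — the shift increases by 1 each position. Letter i (0-indexed) is shifted by i+1, so successive shifts are 1, 2, 3, ….
Undoing it on hcoptt: h−1=g, c−2=a, o−3=l, p−4=l, t−5=o, t−6=n.

gallon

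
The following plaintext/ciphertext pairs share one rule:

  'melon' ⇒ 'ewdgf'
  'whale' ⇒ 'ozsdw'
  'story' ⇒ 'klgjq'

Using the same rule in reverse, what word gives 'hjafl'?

print

Compare letters: m→e is +18, e→w is +18, l→d is +18 — a constant shift. This is a Caesar cipher with shift 18.
Reversing it on hjafl: h−18=p, j−18=r, a−18=i, f−18=n, l−18=t.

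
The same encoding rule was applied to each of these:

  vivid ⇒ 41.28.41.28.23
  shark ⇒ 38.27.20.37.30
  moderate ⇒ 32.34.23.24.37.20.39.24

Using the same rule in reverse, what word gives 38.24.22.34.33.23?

second

Letters become their 1-based position plus 19 (so a→20, b→21, …).
Reversing it on 38.24.22.34.33.23: 38→(38−19)÷1=19=s, 24→(24−19)÷1=5=e, 22→(22−19)÷1=3=c, 34→(34−19)÷1=15=o, 33→(33−19)÷1=14=n, 23→(23−19)÷1=4=d.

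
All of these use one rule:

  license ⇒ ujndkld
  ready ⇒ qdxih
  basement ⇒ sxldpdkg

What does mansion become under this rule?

l(11)→u(20) and i(8)→j(9) fit y≡21x+23 (mod 26); the inverse of 21 mod 26 is 5. This is an affine cipher: with a=0,…,z=25, each position x becomes (21x+23) mod 26.
For mansion: m(12)→21·12+23≡15=p; a(0)→21·0+23≡23=x; n(13)→21·13+23≡10=k; s(18)→21·18+23≡11=l; i(8)→21·8+23≡9=j; o(14)→21·14+23≡5=f; n(13)→21·13+23≡10=k (all mod 26).

pxkljfk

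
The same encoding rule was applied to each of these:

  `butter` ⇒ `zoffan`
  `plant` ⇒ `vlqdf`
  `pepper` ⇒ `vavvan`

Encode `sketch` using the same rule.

wcafib

b(1)→z(25) and u(20)→o(14) fit y≡9x+16 (mod 26); the inverse of 9 mod 26 is 3. Treating letters as 0–25, the rule is x ↦ 9x + 16 (mod 26).
Applying it to sketch: s(18)→9·18+16≡22=w; k(10)→9·10+16≡2=c; e(4)→9·4+16≡0=a; t(19)→9·19+16≡5=f; c(2)→9·2+16≡8=i; h(7)→9·7+16≡1=b (all mod 26).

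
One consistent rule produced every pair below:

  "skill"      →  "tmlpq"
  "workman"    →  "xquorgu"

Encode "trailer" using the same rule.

Each letter shifts forward by (position + 1), i.e. 1, 2, 3, … — the shift grows by one for each successive letter.
On trailer: t+1=u, r+2=t, a+3=d, i+4=m, l+5=q, e+6=k, r+7=y.

utdmqky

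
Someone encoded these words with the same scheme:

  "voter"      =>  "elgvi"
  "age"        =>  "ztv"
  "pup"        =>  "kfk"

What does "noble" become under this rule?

mlyov

Each pair mirrors across the alphabet (v↔e, o↔l, t↔g): positions sum to 25. This is the alphabet-reversal cipher (Atbash): a becomes z, b becomes y, etc.
For noble: n↔m, o↔l, b↔y, l↔o, e↔v.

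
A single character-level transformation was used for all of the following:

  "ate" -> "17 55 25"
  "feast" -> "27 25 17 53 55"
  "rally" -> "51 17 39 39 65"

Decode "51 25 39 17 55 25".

relate

a(#1)→17 and t(#20)→55: differences scale by 2, so n = 2·pos + 15. The formula is n = 2×(alphabet index, a=1) + 15.
Decoding 51 25 39 17 55 25: 51→(51−15)÷2=18=r, 25→(25−15)÷2=5=e, 39→(39−15)÷2=12=l, 17→(17−15)÷2=1=a, 55→(55−15)÷2=20=t, 25→(25−15)÷2=5=e.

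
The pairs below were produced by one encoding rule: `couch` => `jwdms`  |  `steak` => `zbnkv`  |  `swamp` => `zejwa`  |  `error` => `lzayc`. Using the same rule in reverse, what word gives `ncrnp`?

Letter i (0-indexed) is shifted by i+7, so successive shifts are 7, 8, 9, ….
Undoing it on ncrnp: n−7=g, c−8=u, r−9=i, n−10=d, p−11=e.

guide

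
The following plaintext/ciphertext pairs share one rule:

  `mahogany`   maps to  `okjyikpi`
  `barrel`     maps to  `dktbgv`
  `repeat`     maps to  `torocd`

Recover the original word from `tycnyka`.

Shifts by position in mahogany: pos 0: m→o (+2), pos 1: a→k (+10), pos 2: h→j (+2), pos 3: o→y (+10) — repeating every 2. It's a Vigenère-style cipher with numeric key [2,10]: position i shifts by key[i mod 2].
Reversing it on tycnyka: t−2=r, y−10=o, c−2=a, n−10=d, y−2=w, k−10=a, a−2=y.

roadway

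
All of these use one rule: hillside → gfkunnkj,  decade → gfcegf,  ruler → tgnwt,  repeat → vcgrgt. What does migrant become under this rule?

vpctiko

The output letters match the input read backwards, each shifted +2: hillside reversed is edisllih. Two steps: reverse the string, then apply a Caesar shift of +2.
For migrant: reverse → tnargim; then shift: t+2=v, n+2=p, a+2=c, r+2=t, g+2=i, i+2=k, m+2=o.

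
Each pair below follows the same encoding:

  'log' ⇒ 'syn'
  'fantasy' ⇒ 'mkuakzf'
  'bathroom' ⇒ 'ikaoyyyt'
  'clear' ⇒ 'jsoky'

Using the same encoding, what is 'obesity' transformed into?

The shift depends on letter class: consonant l→s is +7, but vowel o→y is +10. Vowels shift forward by 10 and consonants shift forward by 7.
On obesity: o(vowel)+10=y, b(cons)+7=i, e(vowel)+10=o, s(cons)+7=z, i(vowel)+10=s, t(cons)+7=a, y(cons)+7=f.

yiozsaf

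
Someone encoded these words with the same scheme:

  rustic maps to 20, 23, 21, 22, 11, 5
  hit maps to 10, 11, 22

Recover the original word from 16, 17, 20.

r is letter #18 and maps to 20: an offset of 2. The number is (letter's place in the alphabet, a=1) + 2.
Decoding 16, 17, 20: 16→(16−2)÷1=14=n, 17→(17−2)÷1=15=o, 20→(20−2)÷1=18=r.

nor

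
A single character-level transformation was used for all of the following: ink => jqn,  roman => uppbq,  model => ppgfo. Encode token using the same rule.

Two shifts are in play — +1 for a/e/i/o/u, +3 for every other letter.
On token: t(cons)+3=w, o(vowel)+1=p, k(cons)+3=n, e(vowel)+1=f, n(cons)+3=q.

wpnfq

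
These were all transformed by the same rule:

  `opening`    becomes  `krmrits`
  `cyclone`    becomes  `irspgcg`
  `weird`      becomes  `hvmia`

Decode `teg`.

cap

The output letters match the input read backwards, each shifted +4: opening reversed is gninepo. The word is reversed, then every letter is shifted forward by 4.
Undoing it on teg: shift back: t−4=p, e−4=a, g−4=c → pac; then reverse → cap.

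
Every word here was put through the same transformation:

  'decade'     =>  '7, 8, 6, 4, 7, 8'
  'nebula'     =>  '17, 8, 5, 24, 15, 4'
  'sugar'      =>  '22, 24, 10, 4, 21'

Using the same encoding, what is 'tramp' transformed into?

23, 21, 4, 16, 19

The number is (letter's place in the alphabet, a=1) + 3.
Applying it to tramp: t=20→23, r=18→21, a=1→4, m=13→16, p=16→19.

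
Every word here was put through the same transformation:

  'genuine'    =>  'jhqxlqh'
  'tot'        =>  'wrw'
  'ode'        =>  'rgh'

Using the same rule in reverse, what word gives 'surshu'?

proper

Compare letters: g→j is +3, e→h is +3, n→q is +3 — a constant shift. It's a constant shift of +3 (ROT3).
Undoing it on surshu: s−3=p, u−3=r, r−3=o, s−3=p, h−3=e, u−3=r.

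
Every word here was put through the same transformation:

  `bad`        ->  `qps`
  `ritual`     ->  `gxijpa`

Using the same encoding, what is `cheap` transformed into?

rwtpe

Compare letters: b→q is +15, a→p is +15, d→s is +15 — a constant shift. Each letter is shifted forward by 15 in the alphabet (a Caesar shift of +15).
For cheap: c+15=r, h+15=w, e+15=t, a+15=p, p+15=e.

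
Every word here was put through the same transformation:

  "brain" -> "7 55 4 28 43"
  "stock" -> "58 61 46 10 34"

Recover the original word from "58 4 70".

The formula is n = 3×(alphabet index, a=1) + 1.
Reversing it on 58 4 70: 58→(58−1)÷3=19=s, 4→(4−1)÷3=1=a, 70→(70−1)÷3=23=w.

saw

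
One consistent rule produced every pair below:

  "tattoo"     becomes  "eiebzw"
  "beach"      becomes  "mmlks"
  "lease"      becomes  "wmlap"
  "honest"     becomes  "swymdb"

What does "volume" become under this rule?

Shifts by position in tattoo: pos 0: t→e (+11), pos 1: a→i (+8), pos 2: t→e (+11), pos 3: t→b (+8) — repeating every 2. It's a Vigenère-style cipher with numeric key [11,8]: position i shifts by key[i mod 2].
On volume: v+11=g, o+8=w, l+11=w, u+8=c, m+11=x, e+8=m.

gwwcxm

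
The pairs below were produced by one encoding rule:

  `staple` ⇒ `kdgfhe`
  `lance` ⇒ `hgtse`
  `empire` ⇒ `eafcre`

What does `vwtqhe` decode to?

s(18)→k(10) and t(19)→d(3) fit y≡19x+6 (mod 26); the inverse of 19 mod 26 is 11. Each letter's alphabet position (a=0..z=25) is mapped through 19·x+6 mod 26 — an affine cipher.
Undoing it on vwtqhe: v(21)→11·(21−6)≡9=j; w(22)→11·(22−6)≡20=u; t(19)→11·(19−6)≡13=n; q(16)→11·(16−6)≡6=g; h(7)→11·(7−6)≡11=l; e(4)→11·(4−6)≡4=e (all mod 26).

jungle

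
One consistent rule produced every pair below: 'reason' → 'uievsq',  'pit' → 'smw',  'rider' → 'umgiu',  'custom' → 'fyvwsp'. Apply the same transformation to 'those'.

The shift depends on letter class: consonant r→u is +3, but vowel e→i is +4. The rule splits by letter class: vowels +4, consonants +3.
On those: t(cons)+3=w, h(cons)+3=k, o(vowel)+4=s, s(cons)+3=v, e(vowel)+4=i.

wksvi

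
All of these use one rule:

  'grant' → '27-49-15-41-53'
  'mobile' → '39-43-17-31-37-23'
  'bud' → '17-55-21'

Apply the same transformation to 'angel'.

15-41-27-23-37

g(#7)→27 and r(#18)→49: differences scale by 2, so n = 2·pos + 13. The formula is n = 2×(alphabet index, a=1) + 13.
On angel: a=1→15, n=14→41, g=7→27, e=5→23, l=12→37.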